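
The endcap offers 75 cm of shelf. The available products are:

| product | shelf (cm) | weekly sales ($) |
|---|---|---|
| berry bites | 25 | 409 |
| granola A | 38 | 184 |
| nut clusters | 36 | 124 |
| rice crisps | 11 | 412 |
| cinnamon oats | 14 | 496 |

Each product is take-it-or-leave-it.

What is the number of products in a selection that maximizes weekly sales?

3

Optimal total is 1317.
For example berry bites + rice crisps + cinnamon oats achieves it, using 50 cm.
Any selection reaching 1317 contains exactly 3 products.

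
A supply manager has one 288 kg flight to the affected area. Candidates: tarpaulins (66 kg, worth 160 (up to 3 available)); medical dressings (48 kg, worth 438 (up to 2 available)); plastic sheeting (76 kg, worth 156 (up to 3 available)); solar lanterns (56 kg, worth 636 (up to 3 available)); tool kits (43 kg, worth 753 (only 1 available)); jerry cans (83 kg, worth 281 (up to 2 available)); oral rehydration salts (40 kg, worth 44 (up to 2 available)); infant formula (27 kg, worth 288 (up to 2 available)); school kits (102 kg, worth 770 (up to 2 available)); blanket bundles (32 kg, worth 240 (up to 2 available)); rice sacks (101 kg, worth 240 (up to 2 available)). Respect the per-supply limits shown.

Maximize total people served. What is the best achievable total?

3387

Ranking by ratio (people served/kg): tool kits 17.51, solar lanterns 11.36, infant formula 10.67.
Greedy by ratio would take 3×solar lanterns + tool kits + 2×infant formula: 265 kg used, total 3237.
Replace infant formula with medical dressings: the trade gains 150 net, giving 3387 at 286 kg.
That's the maximum — no swap from here does better than 3387.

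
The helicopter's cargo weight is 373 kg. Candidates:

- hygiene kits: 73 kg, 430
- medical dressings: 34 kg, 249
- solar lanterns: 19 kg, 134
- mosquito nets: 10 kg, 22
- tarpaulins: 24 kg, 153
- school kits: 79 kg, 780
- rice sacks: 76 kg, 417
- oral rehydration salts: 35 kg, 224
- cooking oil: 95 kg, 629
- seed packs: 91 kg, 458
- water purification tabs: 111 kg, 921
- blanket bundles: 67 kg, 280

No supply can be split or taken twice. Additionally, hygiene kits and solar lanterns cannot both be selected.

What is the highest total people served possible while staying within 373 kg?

Best packing: medical dressings + solar lanterns + school kits + oral rehydration salts + cooking oil + water purification tabs — 373 kg, 2937 total.

2937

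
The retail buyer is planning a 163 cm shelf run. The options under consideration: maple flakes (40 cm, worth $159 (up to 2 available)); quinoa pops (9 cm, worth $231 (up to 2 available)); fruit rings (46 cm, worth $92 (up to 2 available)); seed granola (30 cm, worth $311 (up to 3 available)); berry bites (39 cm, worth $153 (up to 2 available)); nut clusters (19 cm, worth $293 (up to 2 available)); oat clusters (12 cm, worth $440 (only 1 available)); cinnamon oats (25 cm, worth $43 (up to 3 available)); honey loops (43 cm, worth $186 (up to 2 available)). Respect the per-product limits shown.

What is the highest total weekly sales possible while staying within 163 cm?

2421

Best packing: 2×quinoa pops + 3×seed granola + 2×nut clusters + oat clusters — 158 cm, 2421 total.
No other feasible combination exceeds 2421.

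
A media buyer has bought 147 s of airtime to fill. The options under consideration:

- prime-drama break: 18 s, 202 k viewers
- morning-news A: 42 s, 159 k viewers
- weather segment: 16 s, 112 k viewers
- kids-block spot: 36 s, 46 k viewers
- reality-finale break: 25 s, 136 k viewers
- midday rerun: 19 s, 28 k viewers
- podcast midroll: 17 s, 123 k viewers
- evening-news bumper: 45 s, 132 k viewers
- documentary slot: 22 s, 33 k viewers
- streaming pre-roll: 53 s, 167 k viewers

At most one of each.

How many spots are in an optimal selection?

The maximum expected reach within 147 s is 765.
For example prime-drama break + morning-news A + weather segment + reality-finale break + podcast midroll + documentary slot achieves it, using 140 s.
Every optimal selection uses 6 spots.

6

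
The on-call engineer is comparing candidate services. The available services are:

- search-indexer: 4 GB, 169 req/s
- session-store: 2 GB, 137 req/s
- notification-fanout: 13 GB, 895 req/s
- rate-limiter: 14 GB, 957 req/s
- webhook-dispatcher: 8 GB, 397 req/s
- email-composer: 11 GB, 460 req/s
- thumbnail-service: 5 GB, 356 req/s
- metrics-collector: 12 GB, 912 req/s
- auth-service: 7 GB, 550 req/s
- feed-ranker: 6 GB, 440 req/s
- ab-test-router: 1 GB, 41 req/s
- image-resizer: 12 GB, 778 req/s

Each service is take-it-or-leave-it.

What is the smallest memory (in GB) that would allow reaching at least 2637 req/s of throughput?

37

Look for the lowest-memory combination reaching 2637.
notification-fanout + thumbnail-service + metrics-collector + auth-service: 2713 throughput at 37 GB.
Any bundle with less than 37 GB falls short of 2637.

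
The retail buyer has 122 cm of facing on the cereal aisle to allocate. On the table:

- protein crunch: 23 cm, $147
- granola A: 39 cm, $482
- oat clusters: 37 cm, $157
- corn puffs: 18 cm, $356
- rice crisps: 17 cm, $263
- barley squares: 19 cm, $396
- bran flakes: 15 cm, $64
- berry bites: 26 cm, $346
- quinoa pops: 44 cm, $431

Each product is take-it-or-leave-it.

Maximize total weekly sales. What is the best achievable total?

Ranking by ratio (weekly sales/cm): barley squares 20.84, corn puffs 19.78, rice crisps 15.47, berry bites 13.31.
The ratio ordering already packs tightly: granola A + corn puffs + rice crisps + barley squares + berry bites, 119 cm, 1843.
That's the maximum — no swap from here does better than 1843.

1843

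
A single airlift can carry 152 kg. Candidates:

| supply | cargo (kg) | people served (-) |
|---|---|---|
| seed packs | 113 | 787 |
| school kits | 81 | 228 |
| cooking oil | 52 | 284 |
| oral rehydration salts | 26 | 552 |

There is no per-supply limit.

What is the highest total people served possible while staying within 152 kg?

2760

Density check — oral rehydration salts 21.23, seed packs 6.96, cooking oil 5.46, school kits 2.81 are the best per kg.
5×oral rehydration salts uses 130 of the 152 kg and totals 2760.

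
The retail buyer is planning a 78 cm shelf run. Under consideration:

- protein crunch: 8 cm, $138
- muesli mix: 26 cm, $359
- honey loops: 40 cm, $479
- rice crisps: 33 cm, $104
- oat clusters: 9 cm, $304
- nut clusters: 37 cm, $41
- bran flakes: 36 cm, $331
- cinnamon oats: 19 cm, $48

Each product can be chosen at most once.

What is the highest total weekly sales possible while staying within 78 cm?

1142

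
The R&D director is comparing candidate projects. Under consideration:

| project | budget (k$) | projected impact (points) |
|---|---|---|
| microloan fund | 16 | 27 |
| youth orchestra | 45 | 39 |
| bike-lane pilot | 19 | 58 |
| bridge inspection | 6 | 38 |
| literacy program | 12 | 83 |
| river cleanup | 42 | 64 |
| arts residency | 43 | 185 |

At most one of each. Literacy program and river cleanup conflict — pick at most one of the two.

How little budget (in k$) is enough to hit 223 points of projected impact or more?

49

Look for the lowest-budget combination reaching 223.
bridge inspection + arts residency: 223 projected impact at 49 k$.
Any bundle with less than 49 k$ falls short of 223.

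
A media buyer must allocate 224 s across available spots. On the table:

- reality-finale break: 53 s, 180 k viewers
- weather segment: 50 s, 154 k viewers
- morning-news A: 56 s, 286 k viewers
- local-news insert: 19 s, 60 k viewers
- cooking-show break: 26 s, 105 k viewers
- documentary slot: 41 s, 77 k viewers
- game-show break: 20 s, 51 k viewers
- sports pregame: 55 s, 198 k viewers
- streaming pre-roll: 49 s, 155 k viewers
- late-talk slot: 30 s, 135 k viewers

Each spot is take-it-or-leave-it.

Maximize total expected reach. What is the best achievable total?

The ratio ordering already packs tightly: reality-finale break + morning-news A + cooking-show break + sports pregame + late-talk slot, 220 s, 904.
The spare 4 s is too small for any remaining spot, and no exchange beats 904.

904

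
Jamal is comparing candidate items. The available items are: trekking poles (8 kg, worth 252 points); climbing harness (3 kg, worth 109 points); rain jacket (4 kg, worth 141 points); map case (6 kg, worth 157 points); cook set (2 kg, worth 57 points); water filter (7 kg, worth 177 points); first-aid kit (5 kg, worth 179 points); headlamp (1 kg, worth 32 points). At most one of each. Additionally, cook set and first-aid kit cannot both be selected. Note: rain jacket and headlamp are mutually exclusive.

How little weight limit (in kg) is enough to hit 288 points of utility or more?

Need the lightest bundle worth ≥ 288.
Taking climbing harness + first-aid kit gives 288 (≥ 288) for 8 kg.
Below 8 kg the best achievable stays under 288.

8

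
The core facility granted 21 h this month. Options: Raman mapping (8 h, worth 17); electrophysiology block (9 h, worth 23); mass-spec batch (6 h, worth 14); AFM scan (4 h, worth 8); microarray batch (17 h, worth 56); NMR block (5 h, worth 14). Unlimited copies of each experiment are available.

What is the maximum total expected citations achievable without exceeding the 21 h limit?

64

Ranking by ratio (expected citations/h): microarray batch 3.29, NMR block 2.80, electrophysiology block 2.56.
The ratio ordering already packs tightly: AFM scan + microarray batch, 21 h, 64.
No other feasible combination exceeds 64.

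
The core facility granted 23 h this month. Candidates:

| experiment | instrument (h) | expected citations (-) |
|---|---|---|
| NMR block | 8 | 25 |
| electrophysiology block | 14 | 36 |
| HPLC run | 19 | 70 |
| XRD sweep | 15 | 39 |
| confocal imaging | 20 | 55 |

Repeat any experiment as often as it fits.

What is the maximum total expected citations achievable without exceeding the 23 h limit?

Ranking by ratio (expected citations/h): HPLC run 3.68, NMR block 3.12, confocal imaging 2.75.
Taking HPLC run: 19 h used, 70 in expected citations.

70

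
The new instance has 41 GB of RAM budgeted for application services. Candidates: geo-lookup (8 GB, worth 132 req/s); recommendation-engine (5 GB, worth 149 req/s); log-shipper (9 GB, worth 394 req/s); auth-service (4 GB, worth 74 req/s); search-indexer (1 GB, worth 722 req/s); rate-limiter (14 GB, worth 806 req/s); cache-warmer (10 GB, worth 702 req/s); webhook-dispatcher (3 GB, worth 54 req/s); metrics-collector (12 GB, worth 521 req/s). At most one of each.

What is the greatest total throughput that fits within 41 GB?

The ratio heuristic lands on recommendation-engine + log-shipper + search-indexer + rate-limiter + cache-warmer (2773) but leaves 2 GB idle.
Replace recommendation-engine and log-shipper with auth-service + metrics-collector: the trade gains 52 net, giving 2825 at 41 GB.
Next best is search-indexer + rate-limiter + cache-warmer + webhook-dispatcher + metrics-collector at 2805 (40 GB) — short by 20.

2825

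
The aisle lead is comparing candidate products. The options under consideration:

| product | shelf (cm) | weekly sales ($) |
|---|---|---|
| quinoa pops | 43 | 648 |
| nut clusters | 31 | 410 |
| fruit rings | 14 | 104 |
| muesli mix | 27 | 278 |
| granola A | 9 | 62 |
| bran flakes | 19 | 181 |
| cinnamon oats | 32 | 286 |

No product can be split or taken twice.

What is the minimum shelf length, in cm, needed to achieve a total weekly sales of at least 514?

Minimise cm subject to total weekly sales ≥ 514.
Taking quinoa pops gives 648 (≥ 514) for 43 cm.
Any bundle with less than 43 cm falls short of 514.

43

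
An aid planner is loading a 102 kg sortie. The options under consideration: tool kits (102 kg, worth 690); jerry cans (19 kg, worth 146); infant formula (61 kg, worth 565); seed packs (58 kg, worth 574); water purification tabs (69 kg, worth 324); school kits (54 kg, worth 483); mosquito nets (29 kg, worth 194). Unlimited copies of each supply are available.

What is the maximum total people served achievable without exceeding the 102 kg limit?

866

Density check — seed packs 9.90, infant formula 9.26, school kits 8.94, jerry cans 7.68 are the best per kg.
The ratio ordering already packs tightly: 2×jerry cans + seed packs, 96 kg, 866.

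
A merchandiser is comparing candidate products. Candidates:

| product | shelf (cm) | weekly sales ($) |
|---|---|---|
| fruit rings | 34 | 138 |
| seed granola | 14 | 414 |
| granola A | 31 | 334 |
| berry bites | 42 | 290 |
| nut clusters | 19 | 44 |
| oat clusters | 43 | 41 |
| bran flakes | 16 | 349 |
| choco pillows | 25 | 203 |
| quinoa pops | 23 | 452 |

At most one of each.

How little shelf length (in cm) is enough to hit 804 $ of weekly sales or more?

37

Look for the lowest-shelf combination reaching 804.
Taking seed granola + quinoa pops gives 866 (≥ 804) for 37 cm.
No combination under 37 cm hits 804.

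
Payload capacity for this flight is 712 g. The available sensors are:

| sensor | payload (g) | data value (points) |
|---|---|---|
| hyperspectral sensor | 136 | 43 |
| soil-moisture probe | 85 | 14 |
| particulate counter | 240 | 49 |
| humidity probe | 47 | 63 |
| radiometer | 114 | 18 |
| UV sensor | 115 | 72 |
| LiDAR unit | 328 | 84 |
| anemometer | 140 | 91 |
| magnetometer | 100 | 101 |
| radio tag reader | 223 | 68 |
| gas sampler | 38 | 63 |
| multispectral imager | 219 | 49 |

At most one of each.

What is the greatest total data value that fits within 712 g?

By data value per g: gas sampler 1.66, humidity probe 1.34, magnetometer 1.01 lead.
A density-first pass picks hyperspectral sensor + soil-moisture probe + humidity probe + UV sensor + anemometer + magnetometer + gas sampler — 447 at 661 g.
The 221 g tied up in hyperspectral sensor and soil-moisture probe is better spent on radio tag reader — total rises to 458 (663 g).

458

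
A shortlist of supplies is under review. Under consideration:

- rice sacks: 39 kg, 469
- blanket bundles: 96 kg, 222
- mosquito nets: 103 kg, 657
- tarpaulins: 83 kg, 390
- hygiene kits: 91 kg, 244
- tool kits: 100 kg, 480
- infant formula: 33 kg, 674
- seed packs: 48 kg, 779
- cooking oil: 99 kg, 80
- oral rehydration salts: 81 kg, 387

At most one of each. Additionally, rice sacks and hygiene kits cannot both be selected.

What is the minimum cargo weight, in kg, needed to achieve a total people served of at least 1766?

120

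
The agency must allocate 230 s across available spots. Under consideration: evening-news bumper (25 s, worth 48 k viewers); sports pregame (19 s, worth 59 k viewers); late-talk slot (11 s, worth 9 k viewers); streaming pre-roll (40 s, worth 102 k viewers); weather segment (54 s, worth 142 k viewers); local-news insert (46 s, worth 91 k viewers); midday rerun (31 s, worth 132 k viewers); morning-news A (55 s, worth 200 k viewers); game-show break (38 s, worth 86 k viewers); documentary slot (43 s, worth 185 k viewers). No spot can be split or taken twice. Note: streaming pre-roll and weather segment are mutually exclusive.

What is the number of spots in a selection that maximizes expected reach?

Best achievable expected reach is 766.
One optimal bundle: evening-news bumper + sports pregame + weather segment + midday rerun + morning-news A + documentary slot (227 s).
All optima have 6 spots.

6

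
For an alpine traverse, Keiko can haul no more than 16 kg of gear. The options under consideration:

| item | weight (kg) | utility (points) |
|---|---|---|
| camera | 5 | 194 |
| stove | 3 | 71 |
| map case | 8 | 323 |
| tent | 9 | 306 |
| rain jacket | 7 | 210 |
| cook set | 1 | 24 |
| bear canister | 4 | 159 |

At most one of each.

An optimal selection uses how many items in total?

3

Optimal total is 588.
camera + stove + map case hits 588 at 16 kg.
Any selection reaching 588 contains exactly 3 items.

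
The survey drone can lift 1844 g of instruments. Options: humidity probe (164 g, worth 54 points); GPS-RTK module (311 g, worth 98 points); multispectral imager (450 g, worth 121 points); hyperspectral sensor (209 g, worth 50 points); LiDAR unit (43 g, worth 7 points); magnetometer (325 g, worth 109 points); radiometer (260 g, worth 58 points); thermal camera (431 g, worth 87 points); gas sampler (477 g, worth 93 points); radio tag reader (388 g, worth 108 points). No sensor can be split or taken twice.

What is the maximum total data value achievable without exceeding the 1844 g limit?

Filling by ratio: humidity probe + GPS-RTK module + multispectral imager + LiDAR unit + magnetometer + radio tag reader for 497, with 163 g left unused.
Replace GPS-RTK module with hyperspectral sensor + radiometer: the trade gains 10 net, giving 507 at 1839 g.
The closest alternative, humidity probe + GPS-RTK module + hyperspectral sensor + magnetometer + thermal camera + radio tag reader, reaches only 506.

507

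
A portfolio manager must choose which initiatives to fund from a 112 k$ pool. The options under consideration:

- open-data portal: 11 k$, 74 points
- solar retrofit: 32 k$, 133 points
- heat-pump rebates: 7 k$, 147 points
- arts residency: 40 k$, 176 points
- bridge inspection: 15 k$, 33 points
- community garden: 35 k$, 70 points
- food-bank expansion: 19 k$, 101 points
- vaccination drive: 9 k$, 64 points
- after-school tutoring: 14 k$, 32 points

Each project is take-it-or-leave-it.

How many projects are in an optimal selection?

5

Best achievable projected impact is 631.
open-data portal + solar retrofit + heat-pump rebates + arts residency + food-bank expansion hits 631 at 109 k$.
Every optimal selection uses 5 projects.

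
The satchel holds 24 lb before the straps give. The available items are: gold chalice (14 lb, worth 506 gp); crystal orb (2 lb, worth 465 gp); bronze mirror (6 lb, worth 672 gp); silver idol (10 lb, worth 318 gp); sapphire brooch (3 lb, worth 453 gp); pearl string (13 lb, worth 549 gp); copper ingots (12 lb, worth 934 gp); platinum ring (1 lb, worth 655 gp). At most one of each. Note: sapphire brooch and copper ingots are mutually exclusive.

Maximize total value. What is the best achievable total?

2726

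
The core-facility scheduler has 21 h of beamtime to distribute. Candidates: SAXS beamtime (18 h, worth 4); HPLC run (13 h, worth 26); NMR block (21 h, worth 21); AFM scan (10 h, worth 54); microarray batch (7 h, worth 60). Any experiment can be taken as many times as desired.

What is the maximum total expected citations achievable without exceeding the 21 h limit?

By expected citations per h: microarray batch 8.57, AFM scan 5.40, HPLC run 2.00, NMR block 1.00 lead.
3×microarray batch uses 21 of the 21 h and totals 180.
That's the maximum — no swap from here does better than 180.

180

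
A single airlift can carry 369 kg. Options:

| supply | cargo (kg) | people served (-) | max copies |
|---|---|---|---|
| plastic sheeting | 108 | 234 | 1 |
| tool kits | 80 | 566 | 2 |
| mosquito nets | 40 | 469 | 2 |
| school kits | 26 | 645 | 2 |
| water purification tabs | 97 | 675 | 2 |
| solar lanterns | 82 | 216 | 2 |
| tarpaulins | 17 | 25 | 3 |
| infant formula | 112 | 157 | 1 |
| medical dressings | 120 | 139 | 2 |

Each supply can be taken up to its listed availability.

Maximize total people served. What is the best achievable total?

Density check — school kits 24.81, mosquito nets 11.72, tool kits 7.08, water purification tabs 6.96 are the best per kg.
The ratio heuristic lands on 2×tool kits + 2×mosquito nets + 2×school kits + 3×tarpaulins (3435) but leaves 26 kg idle.
Dropping tool kits and mosquito nets and 3×tarpaulins frees 171 kg; slotting in 2×water purification tabs (194 kg) lifts the total to 3675 at 366 kg.
Nothing else within 369 kg beats 3675.

3675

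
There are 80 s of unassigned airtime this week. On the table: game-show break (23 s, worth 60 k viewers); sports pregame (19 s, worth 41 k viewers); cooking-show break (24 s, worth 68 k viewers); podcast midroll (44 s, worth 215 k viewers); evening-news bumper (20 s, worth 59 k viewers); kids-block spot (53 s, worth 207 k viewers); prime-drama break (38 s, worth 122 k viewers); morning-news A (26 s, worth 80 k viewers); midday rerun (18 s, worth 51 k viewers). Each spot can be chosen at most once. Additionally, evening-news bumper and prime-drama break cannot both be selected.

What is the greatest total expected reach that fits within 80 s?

The ratio ordering already packs tightly: podcast midroll + morning-news A, 70 s, 295.
That's the maximum — no feasible swap from here does better than 295.

295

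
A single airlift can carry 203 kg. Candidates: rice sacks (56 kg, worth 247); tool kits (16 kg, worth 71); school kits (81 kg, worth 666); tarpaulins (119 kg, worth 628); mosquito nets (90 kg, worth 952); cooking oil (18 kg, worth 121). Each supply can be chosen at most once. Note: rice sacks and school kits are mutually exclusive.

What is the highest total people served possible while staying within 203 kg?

1739

Ranking by ratio (people served/kg): mosquito nets 10.58, school kits 8.22, cooking oil 6.72.
Taking school kits + mosquito nets + cooking oil: 189 kg used, 1739 in people served.
The closest alternative, tool kits + school kits + mosquito nets, reaches only 1689.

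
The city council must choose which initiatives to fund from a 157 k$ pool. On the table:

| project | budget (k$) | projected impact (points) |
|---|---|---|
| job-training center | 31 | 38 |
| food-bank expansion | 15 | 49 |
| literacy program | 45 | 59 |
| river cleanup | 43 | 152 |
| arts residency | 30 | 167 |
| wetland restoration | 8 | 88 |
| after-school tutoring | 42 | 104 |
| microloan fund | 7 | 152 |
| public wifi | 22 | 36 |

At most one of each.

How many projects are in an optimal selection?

Best achievable projected impact is 712.
For example food-bank expansion + river cleanup + arts residency + wetland restoration + after-school tutoring + microloan fund achieves it, using 145 k$.
Every optimal selection uses 6 projects.

6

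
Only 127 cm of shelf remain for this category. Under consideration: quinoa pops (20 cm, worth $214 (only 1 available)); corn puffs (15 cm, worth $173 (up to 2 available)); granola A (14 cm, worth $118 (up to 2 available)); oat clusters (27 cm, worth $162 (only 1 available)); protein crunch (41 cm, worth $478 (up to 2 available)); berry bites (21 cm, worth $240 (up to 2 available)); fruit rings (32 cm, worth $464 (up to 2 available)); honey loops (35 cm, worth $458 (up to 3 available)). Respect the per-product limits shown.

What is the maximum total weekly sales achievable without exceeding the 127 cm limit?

Ranking by ratio (weekly sales/cm): fruit rings 14.50, honey loops 13.09, protein crunch 11.66, corn puffs 11.53.
The ratio heuristic lands on corn puffs + 2×fruit rings + honey loops (1559) but leaves 13 cm idle.
Dropping corn puffs and honey loops frees 50 cm; slotting in protein crunch + berry bites (62 cm) lifts the total to 1646 at 126 cm.

1646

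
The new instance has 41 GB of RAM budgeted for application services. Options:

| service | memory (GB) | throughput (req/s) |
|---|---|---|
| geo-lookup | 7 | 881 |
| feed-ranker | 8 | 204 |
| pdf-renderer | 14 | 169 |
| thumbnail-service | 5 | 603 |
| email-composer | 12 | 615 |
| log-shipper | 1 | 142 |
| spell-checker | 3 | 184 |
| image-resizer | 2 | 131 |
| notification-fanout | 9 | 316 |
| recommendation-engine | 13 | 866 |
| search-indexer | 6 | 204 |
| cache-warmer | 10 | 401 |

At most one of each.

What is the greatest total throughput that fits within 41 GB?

3291

A density-first pass picks geo-lookup + thumbnail-service + log-shipper + spell-checker + image-resizer + recommendation-engine + cache-warmer — 3208 at 41 GB.
The 12 GB tied up in image-resizer and cache-warmer is better spent on email-composer — total rises to 3291 (41 GB).
Runner-up geo-lookup + thumbnail-service + email-composer + log-shipper + image-resizer + recommendation-engine tops out at 3238.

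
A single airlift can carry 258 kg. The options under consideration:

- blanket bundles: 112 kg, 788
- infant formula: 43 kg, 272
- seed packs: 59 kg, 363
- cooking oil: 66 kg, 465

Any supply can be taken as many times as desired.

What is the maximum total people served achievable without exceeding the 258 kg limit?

1758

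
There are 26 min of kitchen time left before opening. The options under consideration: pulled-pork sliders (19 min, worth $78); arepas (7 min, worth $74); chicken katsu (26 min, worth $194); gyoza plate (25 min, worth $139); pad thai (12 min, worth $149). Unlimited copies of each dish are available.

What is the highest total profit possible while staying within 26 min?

298

By profit per min: pad thai 12.42, arepas 10.57, chicken katsu 7.46, gyoza plate 5.56 lead.
The ratio ordering already packs tightly: 2×pad thai, 24 min, 298.
That's the maximum — no swap from here does better than 298.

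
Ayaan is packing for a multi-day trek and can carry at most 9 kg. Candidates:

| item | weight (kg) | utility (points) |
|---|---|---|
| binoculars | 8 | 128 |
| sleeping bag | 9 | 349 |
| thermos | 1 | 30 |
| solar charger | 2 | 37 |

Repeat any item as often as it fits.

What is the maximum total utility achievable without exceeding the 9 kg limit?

349

Ranking by ratio (utility/kg): sleeping bag 38.78, thermos 30.00, solar charger 18.50.
Taking sleeping bag: 9 kg used, 349 in utility.
Nothing else within 9 kg beats 349.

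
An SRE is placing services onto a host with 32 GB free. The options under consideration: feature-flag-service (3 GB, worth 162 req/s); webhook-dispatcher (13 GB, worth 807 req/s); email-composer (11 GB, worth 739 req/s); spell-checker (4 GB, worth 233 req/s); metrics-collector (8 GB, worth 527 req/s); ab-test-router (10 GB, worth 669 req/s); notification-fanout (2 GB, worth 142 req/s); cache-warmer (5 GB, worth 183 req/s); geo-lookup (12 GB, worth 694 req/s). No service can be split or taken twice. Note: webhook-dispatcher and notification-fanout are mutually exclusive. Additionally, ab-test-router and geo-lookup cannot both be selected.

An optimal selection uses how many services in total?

Best achievable throughput is 2097.
One optimal bundle: feature-flag-service + email-composer + metrics-collector + ab-test-router (32 GB).
Every optimal selection uses 4 services.

4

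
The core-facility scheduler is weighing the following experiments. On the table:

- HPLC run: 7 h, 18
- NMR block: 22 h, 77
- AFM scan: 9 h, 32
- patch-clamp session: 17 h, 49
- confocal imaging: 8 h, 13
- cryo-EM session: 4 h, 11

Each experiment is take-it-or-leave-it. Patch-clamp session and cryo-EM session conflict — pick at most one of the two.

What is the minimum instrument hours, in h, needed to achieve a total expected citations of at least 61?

Look for the lowest-instrument combination reaching 61.
HPLC run + AFM scan + cryo-EM session: 61 expected citations at 20 h.
Below 20 h the best achievable stays under 61.

20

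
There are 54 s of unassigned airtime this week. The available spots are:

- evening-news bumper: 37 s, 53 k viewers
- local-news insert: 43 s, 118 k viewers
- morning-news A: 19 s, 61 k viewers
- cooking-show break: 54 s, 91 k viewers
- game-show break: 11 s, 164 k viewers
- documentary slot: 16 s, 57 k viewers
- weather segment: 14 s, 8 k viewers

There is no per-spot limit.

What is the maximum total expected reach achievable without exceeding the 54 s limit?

The ratio ordering already packs tightly: 4×game-show break, 44 s, 656.
That's the maximum — no swap from here does better than 656.

656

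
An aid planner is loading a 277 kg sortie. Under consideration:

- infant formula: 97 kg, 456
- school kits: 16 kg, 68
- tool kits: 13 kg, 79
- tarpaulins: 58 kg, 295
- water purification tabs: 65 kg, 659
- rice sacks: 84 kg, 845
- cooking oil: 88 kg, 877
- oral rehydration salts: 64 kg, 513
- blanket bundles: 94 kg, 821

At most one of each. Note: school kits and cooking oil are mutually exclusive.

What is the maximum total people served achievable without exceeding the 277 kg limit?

Taking rice sacks + cooking oil + blanket bundles: 266 kg used, 2543 in people served.
Next best is school kits + tool kits + water purification tabs + rice sacks + blanket bundles at 2472 (272 kg) — short by 71.

2543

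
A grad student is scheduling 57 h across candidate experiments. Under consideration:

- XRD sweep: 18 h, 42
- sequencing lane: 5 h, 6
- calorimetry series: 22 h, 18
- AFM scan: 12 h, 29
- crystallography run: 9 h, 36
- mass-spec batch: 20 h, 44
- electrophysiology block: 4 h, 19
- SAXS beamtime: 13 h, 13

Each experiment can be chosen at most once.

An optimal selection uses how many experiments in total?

The maximum expected citations within 57 h is 147.
For example XRD sweep + sequencing lane + crystallography run + mass-spec batch + electrophysiology block achieves it, using 56 h.
Any selection reaching 147 contains exactly 5 experiments.

5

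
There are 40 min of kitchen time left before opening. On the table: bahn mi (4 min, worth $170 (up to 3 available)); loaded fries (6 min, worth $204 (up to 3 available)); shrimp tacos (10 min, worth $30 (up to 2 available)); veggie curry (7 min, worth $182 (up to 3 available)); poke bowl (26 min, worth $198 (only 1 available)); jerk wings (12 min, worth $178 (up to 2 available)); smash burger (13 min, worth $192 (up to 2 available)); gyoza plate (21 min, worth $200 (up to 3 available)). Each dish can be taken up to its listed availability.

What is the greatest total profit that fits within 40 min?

Density check — bahn mi 42.50, loaded fries 34.00, veggie curry 26.00, jerk wings 14.83 are the best per min.
The ratio heuristic lands on 3×bahn mi + 3×loaded fries + veggie curry (1304) but leaves 3 min idle.
Replace bahn mi with veggie curry: the trade gains 12 net, giving 1316 at 40 min.
Nothing else within 40 min beats 1316.

1316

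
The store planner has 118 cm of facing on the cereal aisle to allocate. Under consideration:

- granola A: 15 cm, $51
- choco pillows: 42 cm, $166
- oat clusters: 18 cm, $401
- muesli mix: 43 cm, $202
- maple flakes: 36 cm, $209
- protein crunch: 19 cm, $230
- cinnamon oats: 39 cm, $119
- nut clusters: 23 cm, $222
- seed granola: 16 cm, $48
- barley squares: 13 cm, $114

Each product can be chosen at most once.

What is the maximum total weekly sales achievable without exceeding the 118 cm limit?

1176

Density check — oat clusters 22.28, protein crunch 12.11, nut clusters 9.65 are the best per cm.
Oat clusters + maple flakes + protein crunch + nut clusters + barley squares uses 109 of the 118 cm and totals 1176.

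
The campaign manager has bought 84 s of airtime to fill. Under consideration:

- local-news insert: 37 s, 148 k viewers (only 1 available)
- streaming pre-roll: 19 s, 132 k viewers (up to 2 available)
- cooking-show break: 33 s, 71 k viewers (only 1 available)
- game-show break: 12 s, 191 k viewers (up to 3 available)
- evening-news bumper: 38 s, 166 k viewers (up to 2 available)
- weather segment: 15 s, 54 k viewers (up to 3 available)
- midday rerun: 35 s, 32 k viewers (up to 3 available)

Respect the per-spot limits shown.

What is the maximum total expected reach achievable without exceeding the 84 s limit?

The ratio ordering already packs tightly: 2×streaming pre-roll + 3×game-show break, 74 s, 837.

837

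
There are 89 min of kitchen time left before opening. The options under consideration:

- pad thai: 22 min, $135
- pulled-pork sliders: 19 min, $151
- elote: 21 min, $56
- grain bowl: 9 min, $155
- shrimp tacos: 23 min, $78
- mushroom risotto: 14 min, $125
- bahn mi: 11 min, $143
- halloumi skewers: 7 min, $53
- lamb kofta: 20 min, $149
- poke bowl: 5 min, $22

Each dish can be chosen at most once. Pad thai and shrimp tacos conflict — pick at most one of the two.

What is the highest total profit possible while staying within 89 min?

Taking pulled-pork sliders + grain bowl + mushroom risotto + bahn mi + halloumi skewers + lamb kofta + poke bowl: 85 min used, 798 in profit.
Nothing else feasible within 89 min beats 798.

798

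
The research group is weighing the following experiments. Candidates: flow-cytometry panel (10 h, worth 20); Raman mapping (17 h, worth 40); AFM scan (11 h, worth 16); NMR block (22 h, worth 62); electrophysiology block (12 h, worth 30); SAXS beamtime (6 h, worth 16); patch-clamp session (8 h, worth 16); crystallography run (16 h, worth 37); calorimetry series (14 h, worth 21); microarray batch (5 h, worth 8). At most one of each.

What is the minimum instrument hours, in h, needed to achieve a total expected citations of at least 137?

Minimise h subject to total expected citations ≥ 137.
flow-cytometry panel + Raman mapping + NMR block + SAXS beamtime reaches 138 using 55 h.
Any bundle with less than 55 h falls short of 137.

55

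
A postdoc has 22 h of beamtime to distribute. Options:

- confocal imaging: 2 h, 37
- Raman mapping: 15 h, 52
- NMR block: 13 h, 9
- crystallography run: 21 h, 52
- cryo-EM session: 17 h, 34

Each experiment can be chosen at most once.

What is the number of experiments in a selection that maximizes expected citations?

2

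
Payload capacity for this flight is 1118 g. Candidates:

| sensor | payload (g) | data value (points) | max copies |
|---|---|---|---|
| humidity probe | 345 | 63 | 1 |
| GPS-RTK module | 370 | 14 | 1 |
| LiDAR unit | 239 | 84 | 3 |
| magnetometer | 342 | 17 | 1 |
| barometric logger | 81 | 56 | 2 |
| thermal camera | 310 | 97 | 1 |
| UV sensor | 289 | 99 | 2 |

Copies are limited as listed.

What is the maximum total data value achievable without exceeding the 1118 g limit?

407

By data value per g: barometric logger 0.69, LiDAR unit 0.35, UV sensor 0.34 lead.
Greedy by ratio would take 3×LiDAR unit + 2×barometric logger: 879 g used, total 364.
The 717 g tied up in 3×LiDAR unit is better spent on thermal camera + 2×UV sensor — total rises to 407 (1050 g).
No other feasible combination exceeds 407.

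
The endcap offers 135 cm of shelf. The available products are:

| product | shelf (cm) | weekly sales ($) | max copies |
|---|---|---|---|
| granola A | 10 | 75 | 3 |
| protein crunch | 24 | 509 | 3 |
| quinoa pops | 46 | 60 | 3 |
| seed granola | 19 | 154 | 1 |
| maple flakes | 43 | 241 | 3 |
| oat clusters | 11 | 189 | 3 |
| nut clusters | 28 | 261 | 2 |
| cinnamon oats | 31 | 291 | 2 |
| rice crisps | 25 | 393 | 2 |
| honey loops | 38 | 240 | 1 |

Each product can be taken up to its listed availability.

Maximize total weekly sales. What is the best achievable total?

2502

Filling by ratio: 3×protein crunch + 3×oat clusters + rice crisps for 2487, with 5 cm left unused.
The 22 cm tied up in 2×oat clusters is better spent on rice crisps — total rises to 2502 (133 cm).
The spare 2 cm is too small for any remaining product, and no exchange beats 2502.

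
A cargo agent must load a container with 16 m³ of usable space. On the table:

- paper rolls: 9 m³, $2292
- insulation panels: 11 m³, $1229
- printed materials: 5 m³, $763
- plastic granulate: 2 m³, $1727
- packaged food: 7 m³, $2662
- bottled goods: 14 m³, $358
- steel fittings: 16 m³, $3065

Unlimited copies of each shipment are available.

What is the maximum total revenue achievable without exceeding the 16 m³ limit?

13816

Density check — plastic granulate 863.50, packaged food 380.29, paper rolls 254.67, steel fittings 191.56 are the best per m³.
Best packing: 8×plastic granulate — 16 m³, 13816 total.
Nothing else within 16 m³ beats 13816.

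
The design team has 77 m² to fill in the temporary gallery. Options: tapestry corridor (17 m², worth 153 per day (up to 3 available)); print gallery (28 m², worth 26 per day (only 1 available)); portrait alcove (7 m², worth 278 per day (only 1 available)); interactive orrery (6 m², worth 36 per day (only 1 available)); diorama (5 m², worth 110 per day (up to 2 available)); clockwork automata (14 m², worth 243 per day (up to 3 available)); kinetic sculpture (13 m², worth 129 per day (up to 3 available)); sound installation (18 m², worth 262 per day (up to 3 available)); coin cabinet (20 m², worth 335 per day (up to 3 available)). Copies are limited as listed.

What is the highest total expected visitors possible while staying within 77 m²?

Taking the top-ratio exhibits first gives portrait alcove + 2×diorama + 3×clockwork automata + sound installation for 1489 (77 m²).
The 60 m² tied up in 3×clockwork automata and sound installation is better spent on 3×coin cabinet — total rises to 1503 (77 m²).

1503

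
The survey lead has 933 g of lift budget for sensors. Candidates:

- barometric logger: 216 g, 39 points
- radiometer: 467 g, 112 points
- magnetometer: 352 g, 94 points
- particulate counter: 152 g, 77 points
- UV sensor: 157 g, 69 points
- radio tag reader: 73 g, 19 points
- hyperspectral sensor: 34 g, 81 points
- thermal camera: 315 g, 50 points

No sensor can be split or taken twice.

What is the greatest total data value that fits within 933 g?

Density check — hyperspectral sensor 2.38, particulate counter 0.51, UV sensor 0.44 are the best per g.
A density-first pass picks magnetometer + particulate counter + UV sensor + radio tag reader + hyperspectral sensor — 340 at 768 g.
Replace radio tag reader with barometric logger: the trade gains 20 net, giving 360 at 911 g.
Every other selection either busts 933 g or fails to beat 360.

360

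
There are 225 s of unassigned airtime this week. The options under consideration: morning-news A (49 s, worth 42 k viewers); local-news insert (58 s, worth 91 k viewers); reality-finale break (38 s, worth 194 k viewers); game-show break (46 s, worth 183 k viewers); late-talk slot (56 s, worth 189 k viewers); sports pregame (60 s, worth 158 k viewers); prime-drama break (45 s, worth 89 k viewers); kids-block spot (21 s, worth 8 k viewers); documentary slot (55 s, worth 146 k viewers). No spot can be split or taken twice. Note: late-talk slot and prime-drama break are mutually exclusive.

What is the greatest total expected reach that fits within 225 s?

Taking the top-ratio spots first gives reality-finale break + game-show break + late-talk slot + kids-block spot + documentary slot for 720 (216 s).
The 55 s tied up in documentary slot is better spent on sports pregame — total rises to 732 (221 s).

732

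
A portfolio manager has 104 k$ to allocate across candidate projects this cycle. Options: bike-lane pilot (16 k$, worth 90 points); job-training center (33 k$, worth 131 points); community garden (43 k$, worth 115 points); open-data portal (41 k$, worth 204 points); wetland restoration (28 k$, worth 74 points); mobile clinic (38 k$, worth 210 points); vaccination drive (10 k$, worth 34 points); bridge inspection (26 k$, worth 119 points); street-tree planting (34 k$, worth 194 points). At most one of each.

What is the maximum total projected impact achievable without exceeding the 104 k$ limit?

Density check — street-tree planting 5.71, bike-lane pilot 5.62, mobile clinic 5.53, open-data portal 4.98 are the best per k$.
Bike-lane pilot + mobile clinic + vaccination drive + street-tree planting uses 98 of the 104 k$ and totals 528.
An exhaustive check of the 512 subsets confirms 528.

528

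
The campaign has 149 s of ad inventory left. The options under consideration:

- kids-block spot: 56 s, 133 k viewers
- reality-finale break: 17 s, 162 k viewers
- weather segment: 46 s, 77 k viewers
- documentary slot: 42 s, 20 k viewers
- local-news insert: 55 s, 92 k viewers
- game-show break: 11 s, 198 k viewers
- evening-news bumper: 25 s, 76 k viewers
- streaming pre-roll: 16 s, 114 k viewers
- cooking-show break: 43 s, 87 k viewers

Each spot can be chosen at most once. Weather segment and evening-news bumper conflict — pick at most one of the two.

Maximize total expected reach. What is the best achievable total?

Density check — game-show break 18.00, reality-finale break 9.53, streaming pre-roll 7.12, evening-news bumper 3.04 are the best per s.
The ratio heuristic lands on kids-block spot + reality-finale break + game-show break + evening-news bumper + streaming pre-roll (683) but leaves 24 s idle.
Replace evening-news bumper with cooking-show break: the trade gains 11 net, giving 694 at 143 s.
Next best is kids-block spot + reality-finale break + weather segment + game-show break + streaming pre-roll at 684 (146 s) — short by 10.

694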